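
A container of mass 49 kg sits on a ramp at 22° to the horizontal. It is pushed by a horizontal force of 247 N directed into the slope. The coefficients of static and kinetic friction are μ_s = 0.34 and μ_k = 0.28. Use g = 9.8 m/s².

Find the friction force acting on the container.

Normal direction: N = m g cos θ + P sin θ = 537.8 N.
Along the incline, the net driving force (taking up-slope positive) is P cos θ − m g sin θ = 229 − 179.9 = 49.13 N, so equilibrium requires friction f = -49.13 N (down-slope).
Maximum static friction: μ_s N = 0.34 × 537.8 = 182.8 N.
|f_req| = 49.13 ≤ 182.8 N → the container is in equilibrium; friction equals the required value.

f ≈ 49.1 N (down the incline)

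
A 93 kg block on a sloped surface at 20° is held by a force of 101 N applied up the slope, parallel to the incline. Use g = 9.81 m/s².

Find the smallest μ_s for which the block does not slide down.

N = m g cos θ = 857.3 N.
Friction must make up the shortfall along the incline: f = m g sin θ − P = 312 − 101 = 211 N.
At the threshold f = μ_s N, so μ_s,min = 211/857.3 = 0.246.

μ_s,min ≈ 0.246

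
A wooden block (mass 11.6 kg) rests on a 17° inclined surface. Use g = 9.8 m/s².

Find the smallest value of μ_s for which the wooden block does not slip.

At the slip threshold m g sin θ = μ_s m g cos θ, so μ_s,min = tan θ.
μ_s,min = tan 17° = 0.306.

μ_s,min ≈ 0.306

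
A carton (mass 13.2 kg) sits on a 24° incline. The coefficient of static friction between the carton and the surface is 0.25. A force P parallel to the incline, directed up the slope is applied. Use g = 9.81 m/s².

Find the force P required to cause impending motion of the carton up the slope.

At impending motion up the slope, friction acts down-slope at its limit: f = μ_s N.
P is parallel to the surface, so N = m g cos θ = 118 N.
Along the incline: P = m g sin θ + μ_s N = 52.7 + 0.25×118 = 82.2 N.

P ≈ 82.2 N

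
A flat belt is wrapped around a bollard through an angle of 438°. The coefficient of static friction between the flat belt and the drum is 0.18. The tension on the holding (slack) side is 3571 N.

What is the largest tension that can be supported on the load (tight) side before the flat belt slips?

T_max ≈ 14100 N

At impending slip the capstan equation gives T₂/T₁ = e^{μβ} with β in radians.
β = 438° × π/180 = 7.645 rad.
e^{μβ} = e^{0.18×7.645} = 3.959.
T₂ = T₁ · e^{μβ} = 3571 × 3.959 = 14100 N.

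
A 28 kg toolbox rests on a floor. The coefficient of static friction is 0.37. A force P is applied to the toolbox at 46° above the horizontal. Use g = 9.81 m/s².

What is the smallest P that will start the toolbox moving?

P ≈ 106 N

N = m g − P sin α (the pull lifts the toolbox).
At impending slip, P cos α = μ_s N = μ_s (m g − P sin α).
Solving: P (cos α + μ_s sin α) = μ_s m g → P = 0.37×275/(cos 46° + 0.37 sin 46°) = 102/0.9608 = 106 N.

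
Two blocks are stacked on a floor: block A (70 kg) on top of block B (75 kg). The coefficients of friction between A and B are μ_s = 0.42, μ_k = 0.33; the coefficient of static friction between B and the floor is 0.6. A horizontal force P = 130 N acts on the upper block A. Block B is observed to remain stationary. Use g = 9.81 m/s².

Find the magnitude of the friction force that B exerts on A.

f ≈ 130 N

The normal force B exerts on A is simply A's weight, N₁ = 686.7 N.
Maximum static friction on A from B: μ_s N₁ = 0.42×686.7 = 288.4 N.
P = 130 N is within that limit, so A and B move together (both at rest); the A–B friction is simply f₁ = P = 130 N.
By Newton's third law B feels 130 N forward from A. With B stationary, the floor's static friction on B balances it: f₂ = 130 N (well within μ_s(m_A+m_B)g = 853.5 N).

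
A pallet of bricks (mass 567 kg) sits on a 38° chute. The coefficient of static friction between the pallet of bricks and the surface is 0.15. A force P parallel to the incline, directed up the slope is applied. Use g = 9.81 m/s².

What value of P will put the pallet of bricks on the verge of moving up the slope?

At impending motion up the slope, friction acts down-slope at its limit: f = μ_s N.
P is parallel to the surface, so N = m g cos θ = 4380 N.
Along the incline: P = m g sin θ + μ_s N = 3420 + 0.15×4380 = 4080 N.

P ≈ 4080 N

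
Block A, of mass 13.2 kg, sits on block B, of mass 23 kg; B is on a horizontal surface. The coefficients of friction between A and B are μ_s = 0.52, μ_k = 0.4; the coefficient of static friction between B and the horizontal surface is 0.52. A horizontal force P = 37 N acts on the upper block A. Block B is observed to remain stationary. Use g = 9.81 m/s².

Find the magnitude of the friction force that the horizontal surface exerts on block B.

f ≈ 37 N

Between the blocks, N₁ = m_A g = 129.5 N.
Maximum static friction on A from B: μ_s N₁ = 0.52×129.5 = 67.34 N.
P = 37 N is within that limit, so A and B move together (both at rest); the A–B friction is simply f₁ = P = 37 N.
B experiences an equal 37 N forward from A (third law). B is in equilibrium, so the floor supplies f₂ = 37 N of static friction (limit μ_s(m_A+m_B)g = 184.7 N, not exceeded).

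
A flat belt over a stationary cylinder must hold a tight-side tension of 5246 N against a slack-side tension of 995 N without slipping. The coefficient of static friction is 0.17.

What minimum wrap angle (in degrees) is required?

T₂/T₁ = e^{μβ} → β = ln(T₂/T₁)/μ.
β = ln(5246/995)/0.17 = 1.662/0.17 = 9.779 rad.
In degrees: β = 9.779 × 180/π = 560°.

β_min ≈ 560°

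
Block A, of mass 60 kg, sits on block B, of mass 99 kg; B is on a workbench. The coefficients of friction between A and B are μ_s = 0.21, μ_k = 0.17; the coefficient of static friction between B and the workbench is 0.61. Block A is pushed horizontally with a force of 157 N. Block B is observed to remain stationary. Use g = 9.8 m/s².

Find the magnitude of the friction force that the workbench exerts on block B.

f ≈ 100 N

The normal force B exerts on A is simply A's weight, N₁ = 588 N.
Maximum static friction on A from B: μ_s N₁ = 0.21×588 = 123.5 N.
Since P = 157 N > 123.5 N, A slides on B; the A–B friction is kinetic: f₁ = μ_k N₁ = 0.17×588 = 100 N.
By Newton's third law B feels 100 N forward from A. With B stationary, the floor's static friction on B balances it: f₂ = 100 N (well within μ_s(m_A+m_B)g = 950.5 N).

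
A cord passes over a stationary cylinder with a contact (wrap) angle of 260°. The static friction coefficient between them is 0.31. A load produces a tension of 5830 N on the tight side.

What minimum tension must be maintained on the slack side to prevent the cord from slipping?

T_min ≈ 1430 N

Capstan equation at impending slip: T_tight/T_slack = e^{μβ}.
β = 260° = 4.538 rad; e^{μβ} = e^{0.31×4.538} = 4.083.
T_slack = T_tight / e^{μβ} = 5830 / 4.083 = 1430 N.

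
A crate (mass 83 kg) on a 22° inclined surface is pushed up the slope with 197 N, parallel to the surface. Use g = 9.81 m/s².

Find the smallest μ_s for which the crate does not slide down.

μ_s,min ≈ 0.143

N = m g cos θ = 754.9 N.
Friction must make up the shortfall along the incline: f = m g sin θ − P = 305 − 197 = 108 N.
At the threshold f = μ_s N, so μ_s,min = 108/754.9 = 0.143.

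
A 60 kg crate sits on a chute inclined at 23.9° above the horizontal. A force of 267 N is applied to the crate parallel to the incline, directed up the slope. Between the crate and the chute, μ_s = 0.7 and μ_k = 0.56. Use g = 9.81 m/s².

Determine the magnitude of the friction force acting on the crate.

f ≈ 28.5 N (down the incline)

Perpendicular to the surface, N = m g cos θ = 60·9.81·cos 23.9° = 538.1 N.
The friction needed for equilibrium is m g sin θ − P = 238.5 − 267 = -28.53 N, measured positive up-slope.
Static friction can supply at most μ_s N = 376.7 N.
Since |-28.53| ≤ 376.7 N, static friction is sufficient; f equals the required value, not μ_s N.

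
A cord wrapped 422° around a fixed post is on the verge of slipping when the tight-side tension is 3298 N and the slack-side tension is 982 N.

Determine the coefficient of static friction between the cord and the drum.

T₂/T₁ = e^{μβ} → μ = ln(T₂/T₁)/β.
β = 422° = 7.365 rad.
μ = ln(3298/982)/7.365 = ln(3.358)/7.365 = 0.164.

μ ≈ 0.164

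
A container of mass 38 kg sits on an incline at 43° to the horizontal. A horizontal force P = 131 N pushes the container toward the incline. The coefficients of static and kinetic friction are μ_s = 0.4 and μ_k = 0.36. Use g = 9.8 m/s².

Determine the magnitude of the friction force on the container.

Resolve perpendicular to the incline: N = m g cos θ + P sin θ = 38×9.8×cos 43° + 131×sin 43° = 361.7 N.
Along the incline, the net driving force (taking up-slope positive) is P cos θ − m g sin θ = 95.81 − 254 = -158.2 N, so equilibrium requires friction f = 158.2 N (up-slope).
Maximum static friction: μ_s N = 0.4 × 361.7 = 144.7 N.
|f_req| = 158.2 > 144.7 N → the container slides down the incline; f = μ_k N = 0.36 × 361.7 = 130 N.

f ≈ 130 N (up the incline)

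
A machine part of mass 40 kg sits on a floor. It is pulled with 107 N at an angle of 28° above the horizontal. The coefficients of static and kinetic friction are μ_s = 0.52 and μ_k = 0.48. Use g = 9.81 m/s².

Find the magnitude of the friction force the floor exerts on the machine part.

Vertical equilibrium gives N = m g − P sin α = 342.2 N.
Horizontally, friction must balance P cos α = 94.48 N.
μ_s N = 0.52 × 342.2 = 177.9 N.
Since 94.48 N does not exceed the limit, the machine part stays at rest and f = 94.5 N.

f ≈ 94.5 N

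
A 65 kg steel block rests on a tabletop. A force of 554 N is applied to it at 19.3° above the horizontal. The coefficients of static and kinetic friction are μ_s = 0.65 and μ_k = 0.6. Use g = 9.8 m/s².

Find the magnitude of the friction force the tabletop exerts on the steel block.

f ≈ 272 N

Vertical equilibrium gives N = m g − P sin α = 453.9 N.
The horizontal driving force is P cos α = 522.9 N, so equilibrium needs friction f = 522.9 N.
The static-friction limit is μ_s N = 295 N.
The required friction exceeds μ_s N, so the steel block moves and f = μ_k N = 272 N.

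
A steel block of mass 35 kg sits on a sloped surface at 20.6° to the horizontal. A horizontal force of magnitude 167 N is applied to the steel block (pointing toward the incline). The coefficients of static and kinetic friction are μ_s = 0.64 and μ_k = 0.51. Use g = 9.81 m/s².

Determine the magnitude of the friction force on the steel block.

f ≈ 35.5 N (down the incline)

The horizontal push has a component P sin θ into the surface, so N = m g cos θ + P sin θ = 321.4 + 58.76 = 380.2 N.
Parallel to the incline: P cos θ − m g sin θ = 156.3 − 120.8 = 35.52 N; the friction needed to balance this is 35.52 N acting down the slope.
Maximum static friction: μ_s N = 0.64 × 380.2 = 243.3 N.
|f_req| = 35.52 ≤ 243.3 N → the steel block is in equilibrium; friction equals the required value.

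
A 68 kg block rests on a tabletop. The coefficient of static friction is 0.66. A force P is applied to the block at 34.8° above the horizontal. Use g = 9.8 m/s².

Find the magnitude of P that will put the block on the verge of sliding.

P ≈ 367 N

N = m g − P sin α (the pull lifts the block).
At impending slip, P cos α = μ_s N = μ_s (m g − P sin α).
Solving: P (cos α + μ_s sin α) = μ_s m g → P = 0.66×666/(cos 34.8° + 0.66 sin 34.8°) = 440/1.198 = 367 N.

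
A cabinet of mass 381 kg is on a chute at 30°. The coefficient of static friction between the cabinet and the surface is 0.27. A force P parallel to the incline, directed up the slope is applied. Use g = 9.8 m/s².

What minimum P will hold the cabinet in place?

P_min ≈ 994 N

The cabinet tends to slide down (tan θ > μ_s), so at the point of impending slip friction acts up-slope at its limit: f = μ_s N.
P is parallel to the surface, so N = m g cos θ = 3230 N.
Along the incline: P + μ_s N = m g sin θ, so P = 1870 − 0.27×3230 = 994 N.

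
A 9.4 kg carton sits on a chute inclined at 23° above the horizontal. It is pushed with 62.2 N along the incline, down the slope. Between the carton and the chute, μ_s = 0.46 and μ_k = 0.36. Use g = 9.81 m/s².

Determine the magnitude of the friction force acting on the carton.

Perpendicular to the surface, N = m g cos θ = 9.4·9.81·cos 23° = 84.88 N.
Parallel to the incline, ΣF = 0 gives f = m g sin θ + P = 36.03 + 62.2 = 98.23 N (up-slope positive).
Maximum static friction available: μ_s N = 0.46 × 84.88 = 39.05 N.
|98.23| exceeds 39.05 N, so the carton slips down-slope; friction is kinetic, f = μ_k N = 0.36×84.88 = 30.6 N.

f ≈ 30.6 N (up the incline)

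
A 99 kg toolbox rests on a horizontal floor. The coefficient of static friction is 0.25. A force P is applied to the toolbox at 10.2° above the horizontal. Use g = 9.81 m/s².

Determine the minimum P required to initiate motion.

P ≈ 236 N

N = m g − P sin α (the pull lifts the toolbox).
At impending slip, P cos α = μ_s N = μ_s (m g − P sin α).
Solving: P (cos α + μ_s sin α) = μ_s m g → P = 0.25×971/(cos 10.2° + 0.25 sin 10.2°) = 243/1.028 = 236 N.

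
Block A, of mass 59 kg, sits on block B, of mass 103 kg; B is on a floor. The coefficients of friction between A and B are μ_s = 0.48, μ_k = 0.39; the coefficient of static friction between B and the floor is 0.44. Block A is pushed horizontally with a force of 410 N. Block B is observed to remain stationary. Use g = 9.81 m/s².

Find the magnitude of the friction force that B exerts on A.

f ≈ 226 N

Between the blocks, N₁ = m_A g = 578.8 N.
Maximum static friction on A from B: μ_s N₁ = 0.48×578.8 = 277.8 N.
P = 410 N exceeds that limit, so A slips over B and the interface friction becomes kinetic: f₁ = μ_k N₁ = 0.39×578.8 = 226 N.
B experiences an equal 226 N forward from A (third law). B is in equilibrium, so the floor supplies f₂ = 226 N of static friction (limit μ_s(m_A+m_B)g = 699.3 N, not exceeded).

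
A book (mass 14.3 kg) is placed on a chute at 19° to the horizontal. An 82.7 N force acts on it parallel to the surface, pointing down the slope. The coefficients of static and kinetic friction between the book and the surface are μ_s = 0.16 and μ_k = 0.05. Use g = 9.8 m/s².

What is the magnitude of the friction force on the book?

f ≈ 6.63 N (up the incline)

Perpendicular to the surface, N = m g cos θ = 14.3·9.8·cos 19° = 132.5 N.
Parallel to the incline, ΣF = 0 gives f = m g sin θ + P = 45.63 + 82.7 = 128.3 N (up-slope positive).
The static-friction ceiling is μ_s N = 0.16 × 132.5 = 21.2 N.
Since |128.3| > 21.2 N, static friction cannot hold it; the book slides down the incline and kinetic friction applies: f = μ_k N = 0.05 × 132.5 = 6.63 N.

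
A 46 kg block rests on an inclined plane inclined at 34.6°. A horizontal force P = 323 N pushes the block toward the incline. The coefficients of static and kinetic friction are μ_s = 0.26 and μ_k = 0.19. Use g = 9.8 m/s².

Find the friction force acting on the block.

f ≈ 9.89 N (down the incline)

Normal direction: N = m g cos θ + P sin θ = 554.5 N.
Along the incline, the net driving force (taking up-slope positive) is P cos θ − m g sin θ = 265.9 − 256 = 9.889 N, so equilibrium requires friction f = -9.889 N (down-slope).
Maximum static friction: μ_s N = 0.26 × 554.5 = 144.2 N.
|f_req| = 9.889 ≤ 144.2 N → the block is in equilibrium; friction equals the required value.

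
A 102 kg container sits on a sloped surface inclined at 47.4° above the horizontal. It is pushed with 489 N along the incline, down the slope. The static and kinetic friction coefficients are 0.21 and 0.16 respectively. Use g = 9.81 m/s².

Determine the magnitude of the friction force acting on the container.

The normal reaction is N = m g cos θ = 677.3 N.
Parallel to the incline, ΣF = 0 gives f = m g sin θ + P = 736.6 + 489 = 1226 N (up-slope positive).
The static-friction ceiling is μ_s N = 0.21 × 677.3 = 142.2 N.
|1226| exceeds 142.2 N, so the container slips down-slope; friction is kinetic, f = μ_k N = 0.16×677.3 = 108 N.

f ≈ 108 N (up the incline)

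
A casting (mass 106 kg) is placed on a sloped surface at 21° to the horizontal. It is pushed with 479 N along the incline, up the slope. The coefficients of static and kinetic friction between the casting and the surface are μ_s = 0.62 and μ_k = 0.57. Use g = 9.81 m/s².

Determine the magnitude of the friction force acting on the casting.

Normal force: N = m g cos θ = 106 × 9.81 × cos 21° = 970.8 N.
Parallel to the incline, ΣF = 0 gives f = m g sin θ − P = 372.7 − 479 = -106.3 N (up-slope positive).
Maximum static friction available: μ_s N = 0.62 × 970.8 = 601.9 N.
Since |-106.3| ≤ 601.9 N, the casting remains in static equilibrium and friction takes exactly the required value.

f ≈ 106 N (down the incline)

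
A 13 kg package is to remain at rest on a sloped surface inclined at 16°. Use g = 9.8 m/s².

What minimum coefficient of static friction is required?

μ_s,min ≈ 0.287

At the slip threshold m g sin θ = μ_s m g cos θ, so μ_s,min = tan θ.
μ_s,min = tan 16° = 0.287.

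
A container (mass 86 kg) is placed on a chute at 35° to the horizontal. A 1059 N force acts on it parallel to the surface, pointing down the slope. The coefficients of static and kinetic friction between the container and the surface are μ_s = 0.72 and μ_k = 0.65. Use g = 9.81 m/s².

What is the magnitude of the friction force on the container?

Normal force: N = m g cos θ = 86 × 9.81 × cos 35° = 691.1 N.
Parallel to the incline, ΣF = 0 gives f = m g sin θ + P = 483.9 + 1059 = 1543 N (up-slope positive).
Static friction can supply at most μ_s N = 497.6 N.
|1543| exceeds 497.6 N, so the container slips down-slope; friction is kinetic, f = μ_k N = 0.65×691.1 = 449 N.

f ≈ 449 N (up the incline)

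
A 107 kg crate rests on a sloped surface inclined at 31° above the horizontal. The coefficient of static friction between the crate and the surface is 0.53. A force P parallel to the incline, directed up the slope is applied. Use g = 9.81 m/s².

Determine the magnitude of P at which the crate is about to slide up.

At impending motion up the slope, friction acts down-slope at its limit: f = μ_s N.
P is parallel to the surface, so N = m g cos θ = 900 N.
Along the incline: P = m g sin θ + μ_s N = 541 + 0.53×900 = 1020 N.

P ≈ 1020 N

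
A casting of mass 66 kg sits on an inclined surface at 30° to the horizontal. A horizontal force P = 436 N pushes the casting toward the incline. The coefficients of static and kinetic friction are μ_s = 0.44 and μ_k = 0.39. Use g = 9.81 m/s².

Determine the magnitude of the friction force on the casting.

Resolve perpendicular to the incline: N = m g cos θ + P sin θ = 66×9.81×cos 30° + 436×sin 30° = 778.7 N.
Along the incline, the net driving force (taking up-slope positive) is P cos θ − m g sin θ = 377.6 − 323.7 = 53.86 N, so equilibrium requires friction f = -53.86 N (down-slope).
Maximum static friction: μ_s N = 0.44 × 778.7 = 342.6 N.
|f_req| = 53.86 ≤ 342.6 N → the casting is in equilibrium; friction equals the required value.

f ≈ 53.9 N (down the incline)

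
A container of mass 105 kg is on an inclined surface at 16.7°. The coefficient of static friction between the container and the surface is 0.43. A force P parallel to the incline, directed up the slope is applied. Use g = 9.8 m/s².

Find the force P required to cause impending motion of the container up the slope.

At impending motion up the slope, friction acts down-slope at its limit: f = μ_s N.
P is parallel to the surface, so N = m g cos θ = 986 N.
Along the incline: P = m g sin θ + μ_s N = 296 + 0.43×986 = 720 N.

P ≈ 720 N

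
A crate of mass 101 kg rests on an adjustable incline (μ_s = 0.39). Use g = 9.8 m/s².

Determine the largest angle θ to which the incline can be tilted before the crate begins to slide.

At the slip threshold, m g sin θ = μ_s · m g cos θ, so tan θ = μ_s.
θ_max = arctan(0.39) = 21.3°.

θ_max ≈ 21.3°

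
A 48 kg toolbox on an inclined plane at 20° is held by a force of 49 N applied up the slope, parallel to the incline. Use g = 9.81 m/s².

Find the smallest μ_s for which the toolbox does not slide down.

N = m g cos θ = 442.5 N.
Friction must make up the shortfall along the incline: f = m g sin θ − P = 161.1 − 49 = 112.1 N.
At the threshold f = μ_s N, so μ_s,min = 112.1/442.5 = 0.253.

μ_s,min ≈ 0.253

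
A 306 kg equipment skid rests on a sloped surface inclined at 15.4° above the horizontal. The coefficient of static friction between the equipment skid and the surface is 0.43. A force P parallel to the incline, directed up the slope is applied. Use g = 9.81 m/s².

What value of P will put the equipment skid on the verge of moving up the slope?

At impending motion up the slope, friction acts down-slope at its limit: f = μ_s N.
P is parallel to the surface, so N = m g cos θ = 2890 N.
Along the incline: P = m g sin θ + μ_s N = 797 + 0.43×2890 = 2040 N.

P ≈ 2040 N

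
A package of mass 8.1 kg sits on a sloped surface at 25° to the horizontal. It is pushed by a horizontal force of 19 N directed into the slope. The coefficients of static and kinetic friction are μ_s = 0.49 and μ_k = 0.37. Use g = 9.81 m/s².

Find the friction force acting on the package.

The horizontal push has a component P sin θ into the surface, so N = m g cos θ + P sin θ = 72.02 + 8.03 = 80.05 N.
Along the incline, the net driving force (taking up-slope positive) is P cos θ − m g sin θ = 17.22 − 33.58 = -16.36 N, so equilibrium requires friction f = 16.36 N (up-slope).
The limit of static friction is μ_s N = 39.22 N.
Since 16.36 N is within the 39.22 N limit, the package stays put and friction is exactly 16.4 N.

f ≈ 16.4 N (up the incline)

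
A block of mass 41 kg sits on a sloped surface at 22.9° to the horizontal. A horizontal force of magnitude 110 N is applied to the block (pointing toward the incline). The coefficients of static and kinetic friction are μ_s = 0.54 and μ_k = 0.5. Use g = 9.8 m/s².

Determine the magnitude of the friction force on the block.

The horizontal push has a component P sin θ into the surface, so N = m g cos θ + P sin θ = 370.1 + 42.8 = 412.9 N.
Along the incline, the net driving force (taking up-slope positive) is P cos θ − m g sin θ = 101.3 − 156.4 = -55.02 N, so equilibrium requires friction f = 55.02 N (up-slope).
The limit of static friction is μ_s N = 223 N.
Since 55.02 N is within the 223 N limit, the block stays put and friction is exactly 55 N.

f ≈ 55 N (up the incline)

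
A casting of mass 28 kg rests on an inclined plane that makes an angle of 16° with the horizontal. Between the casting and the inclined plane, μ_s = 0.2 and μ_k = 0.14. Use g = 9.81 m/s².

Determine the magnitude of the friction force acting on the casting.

f ≈ 37 N (up the incline)

The normal reaction is N = m g cos θ = 264 N.
Along the slope the weight component is m g sin θ = 75.71 N; friction must supply exactly this, acting up-slope.
Maximum static friction available: μ_s N = 0.2 × 264 = 52.81 N.
Since |75.71| > 52.81 N, static friction cannot hold it; the casting slides down the incline and kinetic friction applies: f = μ_k N = 0.14 × 264 = 37 N.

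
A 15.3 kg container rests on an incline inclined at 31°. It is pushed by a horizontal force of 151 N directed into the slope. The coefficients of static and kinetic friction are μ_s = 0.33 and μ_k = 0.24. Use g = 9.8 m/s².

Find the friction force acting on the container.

Resolve perpendicular to the incline: N = m g cos θ + P sin θ = 15.3×9.8×cos 31° + 151×sin 31° = 206.3 N.
Parallel to the incline: P cos θ − m g sin θ = 129.4 − 77.22 = 52.21 N; the friction needed to balance this is 52.21 N acting down the slope.
The limit of static friction is μ_s N = 68.08 N.
|f_req| = 52.21 ≤ 68.08 N → the container is in equilibrium; friction equals the required value.

f ≈ 52.2 N (down the incline)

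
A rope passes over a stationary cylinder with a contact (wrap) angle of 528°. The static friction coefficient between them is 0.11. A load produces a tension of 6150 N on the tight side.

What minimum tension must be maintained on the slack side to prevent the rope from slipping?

Capstan equation at impending slip: T_tight/T_slack = e^{μβ}.
β = 528° = 9.215 rad; e^{μβ} = e^{0.11×9.215} = 2.756.
T_slack = T_tight / e^{μβ} = 6150 / 2.756 = 2230 N.

T_min ≈ 2230 N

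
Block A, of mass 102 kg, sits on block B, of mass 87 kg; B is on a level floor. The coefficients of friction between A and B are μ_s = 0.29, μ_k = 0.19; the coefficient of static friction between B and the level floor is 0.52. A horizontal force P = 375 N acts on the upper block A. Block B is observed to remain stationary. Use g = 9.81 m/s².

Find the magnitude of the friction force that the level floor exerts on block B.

Between the blocks, N₁ = m_A g = 1001 N.
So the A–B interface can sustain at most μ_s N₁ = 290.2 N of static friction.
Since P = 375 N > 290.2 N, A slides on B; the A–B friction is kinetic: f₁ = μ_k N₁ = 0.19×1001 = 190 N.
By Newton's third law B feels 190 N forward from A. With B stationary, the floor's static friction on B balances it: f₂ = 190 N (well within μ_s(m_A+m_B)g = 964.1 N).

f ≈ 190 N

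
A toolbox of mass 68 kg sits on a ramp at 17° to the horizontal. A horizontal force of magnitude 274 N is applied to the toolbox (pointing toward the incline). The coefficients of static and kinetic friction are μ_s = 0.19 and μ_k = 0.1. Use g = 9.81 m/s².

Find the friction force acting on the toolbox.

Normal direction: N = m g cos θ + P sin θ = 718 N.
Parallel to the incline: P cos θ − m g sin θ = 262 − 195 = 66.99 N; the friction needed to balance this is 66.99 N acting down the slope.
The limit of static friction is μ_s N = 136.4 N.
Since 66.99 N is within the 136.4 N limit, the toolbox stays put and friction is exactly 67 N.

f ≈ 67 N (down the incline)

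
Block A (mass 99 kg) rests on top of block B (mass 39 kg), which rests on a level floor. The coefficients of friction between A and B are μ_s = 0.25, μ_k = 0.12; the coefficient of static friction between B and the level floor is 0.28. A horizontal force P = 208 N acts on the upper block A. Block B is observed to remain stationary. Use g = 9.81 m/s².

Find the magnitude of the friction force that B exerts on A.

Between the blocks, N₁ = m_A g = 971.2 N.
Maximum static friction on A from B: μ_s N₁ = 0.25×971.2 = 242.8 N.
Since P = 208 N ≤ 242.8 N, A does not slip on B; friction on A equals P = 208 N.
B experiences an equal 208 N forward from A (third law). B is in equilibrium, so the floor supplies f₂ = 208 N of static friction (limit μ_s(m_A+m_B)g = 379.1 N, not exceeded).

f ≈ 208 N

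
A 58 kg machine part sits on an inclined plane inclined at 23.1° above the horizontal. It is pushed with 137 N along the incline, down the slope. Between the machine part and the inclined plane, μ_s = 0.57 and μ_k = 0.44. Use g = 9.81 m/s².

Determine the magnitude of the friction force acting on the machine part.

The normal reaction is N = m g cos θ = 523.4 N.
The friction needed for equilibrium is m g sin θ + P = 223.2 + 137 = 360.2 N, measured positive up-slope.
The static-friction ceiling is μ_s N = 0.57 × 523.4 = 298.3 N.
Since |360.2| > 298.3 N, static friction cannot hold it; the machine part slides down the incline and kinetic friction applies: f = μ_k N = 0.44 × 523.4 = 230 N.

f ≈ 230 N (up the incline)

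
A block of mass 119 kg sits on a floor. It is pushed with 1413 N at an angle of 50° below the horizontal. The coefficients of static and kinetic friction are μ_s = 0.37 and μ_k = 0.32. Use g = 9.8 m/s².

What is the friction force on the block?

f ≈ 720 N

The vertical component of P adds to the normal force: N = m g + P sin α = 1166 + 1082 = 2249 N.
The horizontal driving force is P cos α = 908.3 N, so equilibrium needs friction f = 908.3 N.
The static-friction limit is μ_s N = 832 N.
908.3 > 832 N → the block slides; f = μ_k N = 0.32×2249 = 720 N.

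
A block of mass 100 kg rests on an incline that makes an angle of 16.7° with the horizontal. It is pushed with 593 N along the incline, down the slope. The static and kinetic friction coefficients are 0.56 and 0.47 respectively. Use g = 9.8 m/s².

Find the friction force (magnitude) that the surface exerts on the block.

f ≈ 441 N (up the incline)

Normal force: N = m g cos θ = 100 × 9.8 × cos 16.7° = 938.7 N.
For equilibrium along the incline the friction force must supply f = m g sin θ + P = 281.6 + 593 = 874.6 N (positive meaning up-slope).
Static friction can supply at most μ_s N = 525.7 N.
|874.6| exceeds 525.7 N, so the block slips down-slope; friction is kinetic, f = μ_k N = 0.47×938.7 = 441 N.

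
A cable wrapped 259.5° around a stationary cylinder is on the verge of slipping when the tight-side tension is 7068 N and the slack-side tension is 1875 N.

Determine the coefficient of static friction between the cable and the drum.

T₂/T₁ = e^{μβ} → μ = ln(T₂/T₁)/β.
β = 259.5° = 4.529 rad.
μ = ln(7068/1875)/4.529 = ln(3.77)/4.529 = 0.293.

μ ≈ 0.293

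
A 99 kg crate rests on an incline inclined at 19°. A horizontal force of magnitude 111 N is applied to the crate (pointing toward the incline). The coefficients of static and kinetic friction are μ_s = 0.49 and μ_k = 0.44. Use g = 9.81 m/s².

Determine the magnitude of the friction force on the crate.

Normal direction: N = m g cos θ + P sin θ = 954.4 N.
Parallel to the incline: P cos θ − m g sin θ = 105 − 316.2 = -211.2 N; the friction needed to balance this is 211.2 N acting up the slope.
Maximum static friction: μ_s N = 0.49 × 954.4 = 467.7 N.
|f_req| = 211.2 ≤ 467.7 N → the crate is in equilibrium; friction equals the required value.

f ≈ 211 N (up the incline)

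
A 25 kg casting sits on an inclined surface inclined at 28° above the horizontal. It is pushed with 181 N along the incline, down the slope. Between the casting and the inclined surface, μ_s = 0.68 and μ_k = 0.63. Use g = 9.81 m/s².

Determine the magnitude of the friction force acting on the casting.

The normal reaction is N = m g cos θ = 216.5 N.
The friction needed for equilibrium is m g sin θ + P = 115.1 + 181 = 296.1 N, measured positive up-slope.
Static friction can supply at most μ_s N = 147.2 N.
Since |296.1| > 147.2 N, static friction cannot hold it; the casting slides down the incline and kinetic friction applies: f = μ_k N = 0.63 × 216.5 = 136 N.

f ≈ 136 N (up the incline)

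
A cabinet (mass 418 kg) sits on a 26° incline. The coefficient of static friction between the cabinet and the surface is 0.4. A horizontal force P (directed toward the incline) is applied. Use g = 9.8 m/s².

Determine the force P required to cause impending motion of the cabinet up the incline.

P ≈ 4520 N

At impending motion up the slope, friction acts down-slope at its limit: f = μ_s N.
Perpendicular to the incline: N = m g cos θ + P sin θ.
Along the incline: P cos θ = m g sin θ + μ_s N = m g sin θ + μ_s (m g cos θ + P sin θ).
Solving, P (cos θ − μ_s sin θ) = m g (sin θ + μ_s cos θ), so P = 418×9.8×(sin 26° + 0.4 cos 26°)/(cos 26° − 0.4 sin 26°) = 4100×0.7979/0.7234 = 4520 N.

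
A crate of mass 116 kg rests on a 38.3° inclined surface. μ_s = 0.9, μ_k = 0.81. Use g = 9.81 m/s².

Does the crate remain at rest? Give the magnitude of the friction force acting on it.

N = m g cos θ = 893 N.
Down-slope weight component: m g sin θ = 705 N.
μ_s N = 804 N.
705 ≤ 804 N, so it stays put; friction = 705 N.

f ≈ 705 N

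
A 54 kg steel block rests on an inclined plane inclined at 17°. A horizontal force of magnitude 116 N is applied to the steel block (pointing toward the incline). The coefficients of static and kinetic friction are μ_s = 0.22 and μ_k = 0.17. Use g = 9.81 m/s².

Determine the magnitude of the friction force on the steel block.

The horizontal push has a component P sin θ into the surface, so N = m g cos θ + P sin θ = 506.6 + 33.92 = 540.5 N.
Along the incline, the net driving force (taking up-slope positive) is P cos θ − m g sin θ = 110.9 − 154.9 = -43.95 N, so equilibrium requires friction f = 43.95 N (up-slope).
The limit of static friction is μ_s N = 118.9 N.
Since 43.95 N is within the 118.9 N limit, the steel block stays put and friction is exactly 43.9 N.

f ≈ 43.9 N (up the incline)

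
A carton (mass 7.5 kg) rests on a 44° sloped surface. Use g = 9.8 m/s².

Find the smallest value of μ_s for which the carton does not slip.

μ_s,min ≈ 0.966

At the slip threshold m g sin θ = μ_s m g cos θ, so μ_s,min = tan θ.
μ_s,min = tan 44° = 0.966.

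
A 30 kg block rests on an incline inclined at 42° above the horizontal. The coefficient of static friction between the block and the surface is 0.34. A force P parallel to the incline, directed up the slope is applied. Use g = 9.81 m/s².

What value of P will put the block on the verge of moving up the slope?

P ≈ 271 N

At impending motion up the slope, friction acts down-slope at its limit: f = μ_s N.
P is parallel to the surface, so N = m g cos θ = 219 N.
Along the incline: P = m g sin θ + μ_s N = 197 + 0.34×219 = 271 N.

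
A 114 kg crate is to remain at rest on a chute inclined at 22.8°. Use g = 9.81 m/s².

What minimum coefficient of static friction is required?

μ_s,min ≈ 0.42

At the slip threshold m g sin θ = μ_s m g cos θ, so μ_s,min = tan θ.
μ_s,min = tan 22.8° = 0.42.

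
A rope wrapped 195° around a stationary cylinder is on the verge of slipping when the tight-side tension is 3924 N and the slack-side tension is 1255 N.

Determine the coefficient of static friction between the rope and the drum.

μ ≈ 0.335

T₂/T₁ = e^{μβ} → μ = ln(T₂/T₁)/β.
β = 195° = 3.403 rad.
μ = ln(3924/1255)/3.403 = ln(3.127)/3.403 = 0.335.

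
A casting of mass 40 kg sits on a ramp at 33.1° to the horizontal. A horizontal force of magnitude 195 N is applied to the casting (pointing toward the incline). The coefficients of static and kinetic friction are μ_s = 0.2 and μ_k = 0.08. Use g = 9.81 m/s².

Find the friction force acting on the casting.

f ≈ 50.9 N (up the incline)

The horizontal push has a component P sin θ into the surface, so N = m g cos θ + P sin θ = 328.7 + 106.5 = 435.2 N.
Parallel to the incline: P cos θ − m g sin θ = 163.4 − 214.3 = -50.94 N; the friction needed to balance this is 50.94 N acting up the slope.
Maximum static friction: μ_s N = 0.2 × 435.2 = 87.04 N.
|f_req| = 50.94 ≤ 87.04 N → the casting is in equilibrium; friction equals the required value.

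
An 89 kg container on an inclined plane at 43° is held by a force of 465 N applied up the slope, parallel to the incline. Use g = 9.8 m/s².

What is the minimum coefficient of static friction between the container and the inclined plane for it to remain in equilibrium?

N = m g cos θ = 637.9 N.
Friction must make up the shortfall along the incline: f = m g sin θ − P = 594.8 − 465 = 129.8 N.
At the threshold f = μ_s N, so μ_s,min = 129.8/637.9 = 0.204.

μ_s,min ≈ 0.204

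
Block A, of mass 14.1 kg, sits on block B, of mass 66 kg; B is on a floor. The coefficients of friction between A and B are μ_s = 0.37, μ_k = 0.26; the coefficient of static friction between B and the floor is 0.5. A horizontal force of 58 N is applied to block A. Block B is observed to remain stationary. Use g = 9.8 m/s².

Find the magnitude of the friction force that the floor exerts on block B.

f ≈ 35.9 N

The normal force B exerts on A is simply A's weight, N₁ = 138.2 N.
Maximum static friction on A from B: μ_s N₁ = 0.37×138.2 = 51.13 N.
Since P = 58 N > 51.13 N, A slides on B; the A–B friction is kinetic: f₁ = μ_k N₁ = 0.26×138.2 = 35.9 N.
By Newton's third law B feels 35.9 N forward from A. With B stationary, the floor's static friction on B balances it: f₂ = 35.9 N (well within μ_s(m_A+m_B)g = 392.5 N).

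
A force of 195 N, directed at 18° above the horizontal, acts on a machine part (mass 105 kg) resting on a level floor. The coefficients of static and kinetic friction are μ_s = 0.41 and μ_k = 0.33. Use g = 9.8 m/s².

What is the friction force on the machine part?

f ≈ 185 N

Vertical equilibrium gives N = m g − P sin α = 968.7 N.
Horizontally, friction must balance P cos α = 185.5 N.
The static-friction limit is μ_s N = 397.2 N.
Since 185.5 N does not exceed the limit, the machine part stays at rest and f = 185 N.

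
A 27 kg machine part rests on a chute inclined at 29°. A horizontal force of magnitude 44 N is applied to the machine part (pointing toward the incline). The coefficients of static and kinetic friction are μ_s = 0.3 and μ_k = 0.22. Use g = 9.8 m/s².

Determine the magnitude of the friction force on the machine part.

Resolve perpendicular to the incline: N = m g cos θ + P sin θ = 27×9.8×cos 29° + 44×sin 29° = 252.8 N.
Along the incline, the net driving force (taking up-slope positive) is P cos θ − m g sin θ = 38.48 − 128.3 = -89.8 N, so equilibrium requires friction f = 89.8 N (up-slope).
Maximum static friction: μ_s N = 0.3 × 252.8 = 75.83 N.
|f_req| = 89.8 > 75.83 N → the machine part slides down the incline; f = μ_k N = 0.22 × 252.8 = 55.6 N.

f ≈ 55.6 N (up the incline)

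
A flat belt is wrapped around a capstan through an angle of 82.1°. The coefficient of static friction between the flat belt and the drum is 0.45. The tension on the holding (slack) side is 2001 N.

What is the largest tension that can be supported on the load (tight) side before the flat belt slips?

At impending slip the capstan equation gives T₂/T₁ = e^{μβ} with β in radians.
β = 82.1° × π/180 = 1.433 rad.
e^{μβ} = e^{0.45×1.433} = 1.906.
T₂ = T₁ · e^{μβ} = 2001 × 1.906 = 3810 N.

T_max ≈ 3810 N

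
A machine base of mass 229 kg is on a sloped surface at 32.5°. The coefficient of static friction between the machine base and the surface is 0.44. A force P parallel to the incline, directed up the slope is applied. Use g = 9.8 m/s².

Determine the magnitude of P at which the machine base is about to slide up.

P ≈ 2040 N

At impending motion up the slope, friction acts down-slope at its limit: f = μ_s N.
P is parallel to the surface, so N = m g cos θ = 1890 N.
Along the incline: P = m g sin θ + μ_s N = 1210 + 0.44×1890 = 2040 N.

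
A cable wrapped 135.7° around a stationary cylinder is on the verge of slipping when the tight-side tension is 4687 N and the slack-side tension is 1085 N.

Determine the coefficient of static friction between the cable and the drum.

T₂/T₁ = e^{μβ} → μ = ln(T₂/T₁)/β.
β = 135.7° = 2.368 rad.
μ = ln(4687/1085)/2.368 = ln(4.32)/2.368 = 0.618.

μ ≈ 0.618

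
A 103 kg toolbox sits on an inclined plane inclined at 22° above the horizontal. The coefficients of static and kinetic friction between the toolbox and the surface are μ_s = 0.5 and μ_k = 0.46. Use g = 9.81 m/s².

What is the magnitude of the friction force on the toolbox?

f ≈ 379 N (up the incline)

Normal force: N = m g cos θ = 103 × 9.81 × cos 22° = 936.9 N.
For equilibrium along the incline, friction must balance the weight component: f = m g sin θ = 378.5 N up the slope.
Maximum static friction available: μ_s N = 0.5 × 936.9 = 468.4 N.
Since |378.5| ≤ 468.4 N, no slip — friction simply equals what equilibrium demands.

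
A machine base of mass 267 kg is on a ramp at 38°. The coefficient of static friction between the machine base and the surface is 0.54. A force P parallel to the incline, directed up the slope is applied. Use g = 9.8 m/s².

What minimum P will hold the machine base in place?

P_min ≈ 498 N

The machine base tends to slide down (tan θ > μ_s), so at the point of impending slip friction acts up-slope at its limit: f = μ_s N.
P is parallel to the surface, so N = m g cos θ = 2060 N.
Along the incline: P + μ_s N = m g sin θ, so P = 1610 − 0.54×2060 = 498 N.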